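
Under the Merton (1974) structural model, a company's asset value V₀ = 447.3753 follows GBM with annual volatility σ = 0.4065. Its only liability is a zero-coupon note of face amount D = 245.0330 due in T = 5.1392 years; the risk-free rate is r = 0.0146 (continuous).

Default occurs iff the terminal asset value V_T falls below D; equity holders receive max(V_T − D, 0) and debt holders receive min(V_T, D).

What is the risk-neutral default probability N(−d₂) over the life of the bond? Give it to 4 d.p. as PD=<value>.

d₁ = [ln(V₀/D) + (r + σ²/2)T] / (σ√T)
   = [ln(447.3753/245.0330) + (0.0146 + 0.5·0.4065²)·5.1392] / (0.4065·√5.1392)
   = [0.602005 + 0.499639] / 0.921528 = 1.195454
d₂ = d₁ − σ√T = 1.195454 − 0.921528 = 0.273926
risk-neutral PD = N(−d₂) = N(-0.273926) = 0.392071

PD=0.3921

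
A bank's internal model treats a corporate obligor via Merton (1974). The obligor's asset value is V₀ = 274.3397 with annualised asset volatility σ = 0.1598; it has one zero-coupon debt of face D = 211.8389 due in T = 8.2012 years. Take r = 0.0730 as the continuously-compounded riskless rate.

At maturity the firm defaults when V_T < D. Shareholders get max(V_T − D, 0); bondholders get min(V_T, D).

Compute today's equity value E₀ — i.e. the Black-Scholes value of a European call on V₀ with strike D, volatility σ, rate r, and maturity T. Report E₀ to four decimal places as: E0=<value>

d₁ = [ln(V₀/D) + (r + σ²/2)T] / (σ√T)
   = [ln(274.3397/211.8389) + (0.0730 + 0.5·0.1598²)·8.2012] / (0.1598·√8.2012)
   = [0.258541 + 0.703401] / 0.457631 = 2.102003
d₂ = d₁ − σ√T = 2.102003 − 0.457631 = 1.644372
N(d₁) = 0.982223,  N(d₂) = 0.949950,  e^(−rT) = 0.549532
E₀ = V₀·N(d₁) − D·e^(−rT)·N(d₂)
   = 274.3397·0.982223 − 211.8389·0.549532·0.949950 = 158.876968

E0=158.8770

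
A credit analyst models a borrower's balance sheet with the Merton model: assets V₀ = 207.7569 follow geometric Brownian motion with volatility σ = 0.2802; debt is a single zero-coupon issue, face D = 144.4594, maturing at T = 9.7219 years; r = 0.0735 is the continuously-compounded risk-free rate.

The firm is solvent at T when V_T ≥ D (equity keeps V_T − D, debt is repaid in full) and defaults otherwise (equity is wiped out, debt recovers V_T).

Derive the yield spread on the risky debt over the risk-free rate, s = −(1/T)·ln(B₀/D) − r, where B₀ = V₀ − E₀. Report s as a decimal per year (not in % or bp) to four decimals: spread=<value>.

spread=0.0078

d₁ = [ln(V₀/D) + (r + σ²/2)T] / (σ√T)
   = [ln(207.7569/144.4594) + (0.0735 + 0.5·0.2802²)·9.7219] / (0.2802·√9.7219)
   = [0.363370 + 1.096203] / 0.873663 = 1.670637
d₂ = d₁ − σ√T = 1.670637 − 0.873663 = 0.796974
N(d₁) = 0.952603,  N(d₂) = 0.787267,  e^(−rT) = 0.489408
E₀ = V₀·N(d₁) − D·e^(−rT)·N(d₂)
   = 207.7569·0.952603 − 144.4594·0.489408·0.787267 = 142.250501
B₀ = V₀ − E₀ = 207.7569 − 142.250501 = 65.506399
spread = −(1/T)·ln(B₀/D) − r = −(1/9.7219)·ln(65.506399/144.4594) − 0.0735 = 0.00784734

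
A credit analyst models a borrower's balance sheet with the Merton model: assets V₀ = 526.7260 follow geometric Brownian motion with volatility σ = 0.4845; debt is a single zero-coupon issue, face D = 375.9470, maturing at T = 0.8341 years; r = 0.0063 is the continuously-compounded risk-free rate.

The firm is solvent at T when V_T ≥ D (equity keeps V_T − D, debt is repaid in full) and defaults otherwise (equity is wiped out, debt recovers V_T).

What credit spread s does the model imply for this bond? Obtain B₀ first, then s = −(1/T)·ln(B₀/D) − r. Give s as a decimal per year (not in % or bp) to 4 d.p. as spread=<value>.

d₁ = [ln(V₀/D) + (r + σ²/2)T] / (σ√T)
   = [ln(526.7260/375.9470) + (0.0063 + 0.5·0.4845²)·0.8341] / (0.4845·√0.8341)
   = [0.337232 + 0.103153] / 0.442489 = 0.995246
d₂ = d₁ − σ√T = 0.995246 − 0.442489 = 0.552756
N(d₁) = 0.840192,  N(d₂) = 0.709785,  e^(−rT) = 0.994759
E₀ = V₀·N(d₁) − D·e^(−rT)·N(d₂)
   = 526.7260·0.840192 − 375.9470·0.994759·0.709785 = 177.107805
B₀ = V₀ − E₀ = 526.7260 − 177.107805 = 349.618195
spread = −(1/T)·ln(B₀/D) − r = −(1/0.8341)·ln(349.618195/375.9470) − 0.0063 = 0.08074770

spread=0.0807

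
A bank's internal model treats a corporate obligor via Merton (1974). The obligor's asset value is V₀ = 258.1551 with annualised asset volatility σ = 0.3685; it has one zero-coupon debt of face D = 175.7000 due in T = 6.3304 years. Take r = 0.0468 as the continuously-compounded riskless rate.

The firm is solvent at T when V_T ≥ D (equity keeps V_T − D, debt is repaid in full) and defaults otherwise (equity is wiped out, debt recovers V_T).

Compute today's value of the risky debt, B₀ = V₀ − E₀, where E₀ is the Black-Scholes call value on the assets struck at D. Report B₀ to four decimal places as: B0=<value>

d₁ = [ln(V₀/D) + (r + σ²/2)T] / (σ√T)
   = [ln(258.1551/175.7000) + (0.0468 + 0.5·0.3685²)·6.3304] / (0.3685·√6.3304)
   = [0.384783 + 0.726072] / 0.927157 = 1.198131
d₂ = d₁ − σ√T = 1.198131 − 0.927157 = 0.270974
N(d₁) = 0.884567,  N(d₂) = 0.606795,  e^(−rT) = 0.743592
E₀ = V₀·N(d₁) − D·e^(−rT)·N(d₂)
   = 258.1551·0.884567 − 175.7000·0.743592·0.606795 = 149.078290
B₀ = V₀ − E₀ = 258.1551 − 149.078290 = 109.076810

B0=109.0768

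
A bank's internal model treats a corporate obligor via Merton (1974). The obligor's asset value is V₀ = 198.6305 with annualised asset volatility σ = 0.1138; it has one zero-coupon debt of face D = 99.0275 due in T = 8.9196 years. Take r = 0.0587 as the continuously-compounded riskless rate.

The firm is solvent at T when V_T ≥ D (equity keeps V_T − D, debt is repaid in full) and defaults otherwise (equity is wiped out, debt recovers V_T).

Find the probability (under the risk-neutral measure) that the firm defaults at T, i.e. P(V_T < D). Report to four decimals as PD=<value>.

d₁ = [ln(V₀/D) + (r + σ²/2)T] / (σ√T)
   = [ln(198.6305/99.0275) + (0.0587 + 0.5·0.1138²)·8.9196] / (0.1138·√8.9196)
   = [0.696049 + 0.581337] / 0.339872 = 3.758435
d₂ = d₁ − σ√T = 3.758435 − 0.339872 = 3.418564
risk-neutral PD = N(−d₂) = N(-3.418564) = 0.000315

PD=0.0003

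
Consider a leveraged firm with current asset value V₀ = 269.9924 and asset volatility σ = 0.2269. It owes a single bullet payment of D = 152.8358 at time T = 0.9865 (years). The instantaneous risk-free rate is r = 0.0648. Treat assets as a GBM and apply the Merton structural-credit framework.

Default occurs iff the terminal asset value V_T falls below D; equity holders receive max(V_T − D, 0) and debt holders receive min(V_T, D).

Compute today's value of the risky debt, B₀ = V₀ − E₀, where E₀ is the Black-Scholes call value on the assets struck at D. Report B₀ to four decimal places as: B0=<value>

B0=143.3389

d₁ = [ln(V₀/D) + (r + σ²/2)T] / (σ√T)
   = [ln(269.9924/152.8358) + (0.0648 + 0.5·0.2269²)·0.9865] / (0.2269·√0.9865)
   = [0.569030 + 0.089319] / 0.225363 = 2.921280
d₂ = d₁ − σ√T = 2.921280 − 0.225363 = 2.695917
N(d₁) = 0.998257,  N(d₂) = 0.996490,  e^(−rT) = 0.938075
E₀ = V₀·N(d₁) − D·e^(−rT)·N(d₂)
   = 269.9924·0.998257 − 152.8358·0.938075·0.996490 = 126.653539
B₀ = V₀ − E₀ = 269.9924 − 126.653539 = 143.338861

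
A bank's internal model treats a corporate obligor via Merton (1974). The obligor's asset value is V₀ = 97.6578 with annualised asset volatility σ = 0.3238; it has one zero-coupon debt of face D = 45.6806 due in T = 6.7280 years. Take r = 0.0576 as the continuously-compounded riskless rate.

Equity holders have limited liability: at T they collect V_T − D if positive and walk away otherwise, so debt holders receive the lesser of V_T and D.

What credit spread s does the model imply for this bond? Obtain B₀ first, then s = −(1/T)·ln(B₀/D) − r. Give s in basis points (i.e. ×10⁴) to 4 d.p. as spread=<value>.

d₁ = [ln(V₀/D) + (r + σ²/2)T] / (σ√T)
   = [ln(97.6578/45.6806) + (0.0576 + 0.5·0.3238²)·6.7280] / (0.3238·√6.7280)
   = [0.759796 + 0.740236] / 0.839885 = 1.785997
d₂ = d₁ − σ√T = 1.785997 − 0.839885 = 0.946112
N(d₁) = 0.962950,  N(d₂) = 0.827954,  e^(−rT) = 0.678729
E₀ = V₀·N(d₁) − D·e^(−rT)·N(d₂)
   = 97.6578·0.962950 − 45.6806·0.678729·0.827954 = 68.369064
B₀ = V₀ − E₀ = 97.6578 − 68.369064 = 29.288736
spread = −(1/T)·ln(B₀/D) − r = −(1/6.7280)·ln(29.288736/45.6806) − 0.0576 = 0.00846282
in basis points: 0.00846282 × 10⁴ = 84.6282 bp

spread=84.6282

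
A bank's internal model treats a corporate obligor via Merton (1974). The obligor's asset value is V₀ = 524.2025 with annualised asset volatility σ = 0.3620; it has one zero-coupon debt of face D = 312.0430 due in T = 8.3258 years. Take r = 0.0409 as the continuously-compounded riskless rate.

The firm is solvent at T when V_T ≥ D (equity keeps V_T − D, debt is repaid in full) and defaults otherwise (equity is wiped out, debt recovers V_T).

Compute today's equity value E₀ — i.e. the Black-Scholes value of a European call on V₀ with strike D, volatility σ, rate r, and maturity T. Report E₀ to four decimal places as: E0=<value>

E0=340.1771

d₁ = [ln(V₀/D) + (r + σ²/2)T] / (σ√T)
   = [ln(524.2025/312.0430) + (0.0409 + 0.5·0.3620²)·8.3258] / (0.3620·√8.3258)
   = [0.518737 + 0.886048] / 1.044532 = 1.344895
d₂ = d₁ − σ√T = 1.344895 − 1.044532 = 0.300364
N(d₁) = 0.910670,  N(d₂) = 0.618050,  e^(−rT) = 0.711397
E₀ = V₀·N(d₁) − D·e^(−rT)·N(d₂)
   = 524.2025·0.910670 − 312.0430·0.711397·0.618050 = 340.177059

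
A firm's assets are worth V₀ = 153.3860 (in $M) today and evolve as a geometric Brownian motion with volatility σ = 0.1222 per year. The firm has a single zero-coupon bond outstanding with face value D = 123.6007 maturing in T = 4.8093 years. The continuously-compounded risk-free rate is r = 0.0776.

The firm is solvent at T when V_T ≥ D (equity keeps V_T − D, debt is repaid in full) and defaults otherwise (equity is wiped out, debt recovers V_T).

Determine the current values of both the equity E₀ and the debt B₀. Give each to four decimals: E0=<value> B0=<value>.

d₁ = [ln(V₀/D) + (r + σ²/2)T] / (σ√T)
   = [ln(153.3860/123.6007) + (0.0776 + 0.5·0.1222²)·4.8093] / (0.1222·√4.8093)
   = [0.215901 + 0.409110] / 0.267986 = 2.332254
d₂ = d₁ − σ√T = 2.332254 − 0.267986 = 2.064268
N(d₁) = 0.990156,  N(d₂) = 0.980504,  e^(−rT) = 0.688526
E₀ = V₀·N(d₁) − D·e^(−rT)·N(d₂)
   = 153.3860·0.990156 − 123.6007·0.688526·0.980504 = 68.432948
B₀ = V₀ − E₀ = 153.3860 − 68.432948 = 84.953052

E0=68.4329 B0=84.9531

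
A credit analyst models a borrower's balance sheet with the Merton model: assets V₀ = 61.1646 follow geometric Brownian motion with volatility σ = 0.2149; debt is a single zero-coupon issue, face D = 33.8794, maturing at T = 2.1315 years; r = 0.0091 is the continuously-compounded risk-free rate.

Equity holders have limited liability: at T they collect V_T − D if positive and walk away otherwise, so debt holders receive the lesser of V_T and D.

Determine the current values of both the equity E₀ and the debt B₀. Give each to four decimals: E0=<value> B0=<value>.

d₁ = [ln(V₀/D) + (r + σ²/2)T] / (σ√T)
   = [ln(61.1646/33.8794) + (0.0091 + 0.5·0.2149²)·2.1315] / (0.2149·√2.1315)
   = [0.590761 + 0.068615] / 0.313747 = 2.101621
d₂ = d₁ − σ√T = 2.101621 − 0.313747 = 1.787874
N(d₁) = 0.982207,  N(d₂) = 0.963102,  e^(−rT) = 0.980790
E₀ = V₀·N(d₁) − D·e^(−rT)·N(d₂)
   = 61.1646·0.982207 − 33.8794·0.980790·0.963102 = 28.073771
B₀ = V₀ − E₀ = 61.1646 − 28.073771 = 33.090829

E0=28.0738 B0=33.0908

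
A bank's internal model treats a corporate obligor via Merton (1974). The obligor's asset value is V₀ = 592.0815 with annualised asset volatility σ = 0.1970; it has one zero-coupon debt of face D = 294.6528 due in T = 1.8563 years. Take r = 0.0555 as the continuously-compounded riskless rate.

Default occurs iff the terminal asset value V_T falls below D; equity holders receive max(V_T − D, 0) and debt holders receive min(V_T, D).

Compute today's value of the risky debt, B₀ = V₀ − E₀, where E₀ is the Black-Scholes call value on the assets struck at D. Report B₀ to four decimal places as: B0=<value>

d₁ = [ln(V₀/D) + (r + σ²/2)T] / (σ√T)
   = [ln(592.0815/294.6528) + (0.0555 + 0.5·0.1970²)·1.8563] / (0.1970·√1.8563)
   = [0.697847 + 0.139045] / 0.268405 = 3.118021
d₂ = d₁ − σ√T = 3.118021 − 0.268405 = 2.849616
N(d₁) = 0.999090,  N(d₂) = 0.997811,  e^(−rT) = 0.902105
E₀ = V₀·N(d₁) − D·e^(−rT)·N(d₂)
   = 592.0815·0.999090 − 294.6528·0.902105·0.997811 = 326.316560
B₀ = V₀ − E₀ = 592.0815 − 326.316560 = 265.764940

B0=265.7649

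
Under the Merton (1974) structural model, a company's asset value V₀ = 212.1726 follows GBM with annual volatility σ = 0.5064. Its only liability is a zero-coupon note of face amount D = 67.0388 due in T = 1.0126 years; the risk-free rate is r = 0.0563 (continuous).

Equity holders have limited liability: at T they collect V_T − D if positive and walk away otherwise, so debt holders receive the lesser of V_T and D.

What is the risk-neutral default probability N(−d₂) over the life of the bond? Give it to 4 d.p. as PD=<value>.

d₁ = [ln(V₀/D) + (r + σ²/2)T] / (σ√T)
   = [ln(212.1726/67.0388) + (0.0563 + 0.5·0.5064²)·1.0126] / (0.5064·√1.0126)
   = [1.152129 + 0.186845] / 0.509580 = 2.627601
d₂ = d₁ − σ√T = 2.627601 − 0.509580 = 2.118021
risk-neutral PD = N(−d₂) = N(-2.118021) = 0.017087

PD=0.0171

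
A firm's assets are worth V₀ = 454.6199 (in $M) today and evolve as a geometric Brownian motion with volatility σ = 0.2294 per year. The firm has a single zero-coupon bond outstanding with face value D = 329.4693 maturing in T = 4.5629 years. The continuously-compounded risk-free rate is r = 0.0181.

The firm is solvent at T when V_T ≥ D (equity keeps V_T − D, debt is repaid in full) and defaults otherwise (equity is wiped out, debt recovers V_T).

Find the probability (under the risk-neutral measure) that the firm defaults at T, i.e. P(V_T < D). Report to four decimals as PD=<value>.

PD=0.2808

d₁ = [ln(V₀/D) + (r + σ²/2)T] / (σ√T)
   = [ln(454.6199/329.4693) + (0.0181 + 0.5·0.2294²)·4.5629] / (0.2294·√4.5629)
   = [0.321979 + 0.202648] / 0.490020 = 1.070623
d₂ = d₁ − σ√T = 1.070623 − 0.490020 = 0.580603
risk-neutral PD = N(−d₂) = N(-0.580603) = 0.280754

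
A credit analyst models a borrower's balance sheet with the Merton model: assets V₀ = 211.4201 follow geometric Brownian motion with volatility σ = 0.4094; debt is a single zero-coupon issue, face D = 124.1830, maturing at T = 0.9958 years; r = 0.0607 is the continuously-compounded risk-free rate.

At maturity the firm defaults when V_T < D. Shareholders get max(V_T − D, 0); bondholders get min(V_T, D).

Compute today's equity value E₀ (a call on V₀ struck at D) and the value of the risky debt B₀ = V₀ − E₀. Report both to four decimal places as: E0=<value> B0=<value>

d₁ = [ln(V₀/D) + (r + σ²/2)T] / (σ√T)
   = [ln(211.4201/124.1830) + (0.0607 + 0.5·0.4094²)·0.9958] / (0.4094·√0.9958)
   = [0.532091 + 0.143897] / 0.408539 = 1.654646
d₂ = d₁ − σ√T = 1.654646 − 0.408539 = 1.246107
N(d₁) = 0.951002,  N(d₂) = 0.893637,  e^(−rT) = 0.941345
E₀ = V₀·N(d₁) − D·e^(−rT)·N(d₂)
   = 211.4201·0.951002 − 124.1830·0.941345·0.893637 = 96.595493
B₀ = V₀ − E₀ = 211.4201 − 96.595493 = 114.824607

E0=96.5955 B0=114.8246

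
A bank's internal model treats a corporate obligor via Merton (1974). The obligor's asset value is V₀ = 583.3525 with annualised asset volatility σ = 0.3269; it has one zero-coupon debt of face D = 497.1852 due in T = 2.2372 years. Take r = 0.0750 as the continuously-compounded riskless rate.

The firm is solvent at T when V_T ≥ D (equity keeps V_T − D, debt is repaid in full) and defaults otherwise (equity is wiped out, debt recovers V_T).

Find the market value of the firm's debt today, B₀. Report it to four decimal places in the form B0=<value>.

B0=384.6003

d₁ = [ln(V₀/D) + (r + σ²/2)T] / (σ√T)
   = [ln(583.3525/497.1852) + (0.0750 + 0.5·0.3269²)·2.2372] / (0.3269·√2.2372)
   = [0.159829 + 0.287328] / 0.488953 = 0.914518
d₂ = d₁ − σ√T = 0.914518 − 0.488953 = 0.425565
N(d₁) = 0.819778,  N(d₂) = 0.664788,  e^(−rT) = 0.845531
E₀ = V₀·N(d₁) − D·e^(−rT)·N(d₂)
   = 583.3525·0.819778 − 497.1852·0.845531·0.664788 = 198.752189
B₀ = V₀ − E₀ = 583.3525 − 198.752189 = 384.600311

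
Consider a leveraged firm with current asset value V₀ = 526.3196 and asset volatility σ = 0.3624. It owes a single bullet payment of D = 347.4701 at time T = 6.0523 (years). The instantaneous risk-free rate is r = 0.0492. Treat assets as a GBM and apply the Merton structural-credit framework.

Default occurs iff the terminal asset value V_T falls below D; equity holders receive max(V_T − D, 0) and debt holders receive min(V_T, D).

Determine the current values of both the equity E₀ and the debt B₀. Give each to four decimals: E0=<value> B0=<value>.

E0=305.6052 B0=220.7144

d₁ = [ln(V₀/D) + (r + σ²/2)T] / (σ√T)
   = [ln(526.3196/347.4701) + (0.0492 + 0.5·0.3624²)·6.0523] / (0.3624·√6.0523)
   = [0.415230 + 0.695209] / 0.891556 = 1.245507
d₂ = d₁ − σ√T = 1.245507 − 0.891556 = 0.353952
N(d₁) = 0.893527,  N(d₂) = 0.638312,  e^(−rT) = 0.742470
E₀ = V₀·N(d₁) − D·e^(−rT)·N(d₂)
   = 526.3196·0.893527 − 347.4701·0.742470·0.638312 = 305.605244
B₀ = V₀ − E₀ = 526.3196 − 305.605244 = 220.714356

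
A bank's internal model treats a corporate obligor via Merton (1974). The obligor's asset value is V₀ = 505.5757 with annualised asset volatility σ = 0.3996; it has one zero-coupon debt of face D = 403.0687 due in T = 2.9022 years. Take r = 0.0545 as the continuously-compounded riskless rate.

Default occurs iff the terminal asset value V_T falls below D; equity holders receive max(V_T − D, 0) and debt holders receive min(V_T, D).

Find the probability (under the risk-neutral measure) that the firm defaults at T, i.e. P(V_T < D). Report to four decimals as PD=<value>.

PD=0.4111

d₁ = [ln(V₀/D) + (r + σ²/2)T] / (σ√T)
   = [ln(505.5757/403.0687) + (0.0545 + 0.5·0.3996²)·2.9022] / (0.3996·√2.9022)
   = [0.226591 + 0.389882] / 0.680752 = 0.905575
d₂ = d₁ − σ√T = 0.905575 − 0.680752 = 0.224823
risk-neutral PD = N(−d₂) = N(-0.224823) = 0.411058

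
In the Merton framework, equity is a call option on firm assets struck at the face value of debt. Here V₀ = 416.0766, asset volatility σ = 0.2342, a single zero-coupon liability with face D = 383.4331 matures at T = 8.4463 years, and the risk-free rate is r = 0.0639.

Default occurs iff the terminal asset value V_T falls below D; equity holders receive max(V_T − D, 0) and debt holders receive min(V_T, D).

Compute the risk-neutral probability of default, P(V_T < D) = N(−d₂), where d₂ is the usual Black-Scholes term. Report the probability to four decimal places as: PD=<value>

d₁ = [ln(V₀/D) + (r + σ²/2)T] / (σ√T)
   = [ln(416.0766/383.4331) + (0.0639 + 0.5·0.2342²)·8.4463] / (0.2342·√8.4463)
   = [0.081704 + 0.771357] / 0.680644 = 1.253314
d₂ = d₁ − σ√T = 1.253314 − 0.680644 = 0.572670
risk-neutral PD = N(−d₂) = N(-0.572670) = 0.283434

PD=0.2834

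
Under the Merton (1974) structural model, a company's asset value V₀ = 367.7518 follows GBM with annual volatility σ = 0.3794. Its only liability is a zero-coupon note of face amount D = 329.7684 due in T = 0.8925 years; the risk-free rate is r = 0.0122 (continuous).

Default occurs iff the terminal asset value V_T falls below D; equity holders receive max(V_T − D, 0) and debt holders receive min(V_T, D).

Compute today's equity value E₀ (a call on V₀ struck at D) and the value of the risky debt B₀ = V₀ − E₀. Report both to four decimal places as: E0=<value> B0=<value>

E0=72.8303 B0=294.9215

d₁ = [ln(V₀/D) + (r + σ²/2)T] / (σ√T)
   = [ln(367.7518/329.7684) + (0.0122 + 0.5·0.3794²)·0.8925] / (0.3794·√0.8925)
   = [0.109018 + 0.075124] / 0.358428 = 0.513748
d₂ = d₁ − σ√T = 0.513748 − 0.358428 = 0.155320
N(d₁) = 0.696286,  N(d₂) = 0.561715,  e^(−rT) = 0.989171
E₀ = V₀·N(d₁) − D·e^(−rT)·N(d₂)
   = 367.7518·0.696286 − 329.7684·0.989171·0.561715 = 72.830331
B₀ = V₀ − E₀ = 367.7518 − 72.830331 = 294.921469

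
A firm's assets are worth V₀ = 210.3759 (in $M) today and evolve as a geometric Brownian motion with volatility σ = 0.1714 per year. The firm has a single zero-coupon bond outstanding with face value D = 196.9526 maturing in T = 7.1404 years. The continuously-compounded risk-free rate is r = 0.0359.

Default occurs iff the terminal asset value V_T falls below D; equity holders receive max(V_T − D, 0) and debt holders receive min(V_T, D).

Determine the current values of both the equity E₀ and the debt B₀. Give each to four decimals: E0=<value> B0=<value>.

d₁ = [ln(V₀/D) + (r + σ²/2)T] / (σ√T)
   = [ln(210.3759/196.9526) + (0.0359 + 0.5·0.1714²)·7.1404] / (0.1714·√7.1404)
   = [0.065933 + 0.361226] / 0.458007 = 0.932646
d₂ = d₁ − σ√T = 0.932646 − 0.458007 = 0.474639
N(d₁) = 0.824499,  N(d₂) = 0.682478,  e^(−rT) = 0.773879
E₀ = V₀·N(d₁) − D·e^(−rT)·N(d₂)
   = 210.3759·0.824499 − 196.9526·0.773879·0.682478 = 69.433145
B₀ = V₀ − E₀ = 210.3759 − 69.433145 = 140.942755

E0=69.4331 B0=140.9428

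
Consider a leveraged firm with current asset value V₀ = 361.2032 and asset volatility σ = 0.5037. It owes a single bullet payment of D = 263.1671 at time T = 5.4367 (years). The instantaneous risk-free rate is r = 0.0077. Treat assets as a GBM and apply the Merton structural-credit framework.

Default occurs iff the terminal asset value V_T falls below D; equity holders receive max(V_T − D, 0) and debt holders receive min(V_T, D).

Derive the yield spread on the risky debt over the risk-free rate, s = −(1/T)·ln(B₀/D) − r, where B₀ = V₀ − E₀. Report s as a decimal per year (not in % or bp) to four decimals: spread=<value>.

spread=0.0777

d₁ = [ln(V₀/D) + (r + σ²/2)T] / (σ√T)
   = [ln(361.2032/263.1671) + (0.0077 + 0.5·0.5037²)·5.4367] / (0.5037·√5.4367)
   = [0.316651 + 0.731545] / 1.174464 = 0.892490
d₂ = d₁ − σ√T = 0.892490 − 1.174464 = -0.281974
N(d₁) = 0.813935,  N(d₂) = 0.388982,  e^(−rT) = 0.959002
E₀ = V₀·N(d₁) − D·e^(−rT)·N(d₂)
   = 361.2032·0.813935 − 263.1671·0.959002·0.388982 = 195.825548
B₀ = V₀ − E₀ = 361.2032 − 195.825548 = 165.377652
spread = −(1/T)·ln(B₀/D) − r = −(1/5.4367)·ln(165.377652/263.1671) − 0.0077 = 0.07774844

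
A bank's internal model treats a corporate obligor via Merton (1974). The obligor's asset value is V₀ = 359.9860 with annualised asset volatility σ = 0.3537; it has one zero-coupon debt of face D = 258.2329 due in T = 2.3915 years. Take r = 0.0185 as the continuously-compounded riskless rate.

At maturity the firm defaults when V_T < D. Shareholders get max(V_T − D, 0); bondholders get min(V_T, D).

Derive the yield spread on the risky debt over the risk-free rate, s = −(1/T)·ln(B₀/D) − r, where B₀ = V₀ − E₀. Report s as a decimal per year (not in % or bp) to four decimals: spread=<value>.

d₁ = [ln(V₀/D) + (r + σ²/2)T] / (σ√T)
   = [ln(359.9860/258.2329) + (0.0185 + 0.5·0.3537²)·2.3915] / (0.3537·√2.3915)
   = [0.332203 + 0.193835] / 0.546978 = 0.961717
d₂ = d₁ − σ√T = 0.961717 − 0.546978 = 0.414739
N(d₁) = 0.831904,  N(d₂) = 0.660833,  e^(−rT) = 0.956722
E₀ = V₀·N(d₁) − D·e^(−rT)·N(d₂)
   = 359.9860·0.831904 − 258.2329·0.956722·0.660833 = 136.210323
B₀ = V₀ − E₀ = 359.9860 − 136.210323 = 223.775677
spread = −(1/T)·ln(B₀/D) − r = −(1/2.3915)·ln(223.775677/258.2329) − 0.0185 = 0.04138617

spread=0.0414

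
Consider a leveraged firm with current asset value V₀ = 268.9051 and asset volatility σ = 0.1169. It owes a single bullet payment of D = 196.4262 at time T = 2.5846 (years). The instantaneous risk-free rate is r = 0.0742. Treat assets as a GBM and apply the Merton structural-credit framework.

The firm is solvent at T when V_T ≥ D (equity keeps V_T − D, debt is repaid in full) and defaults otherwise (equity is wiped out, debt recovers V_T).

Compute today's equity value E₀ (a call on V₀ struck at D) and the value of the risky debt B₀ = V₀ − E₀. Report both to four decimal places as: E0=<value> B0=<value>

E0=106.7997 B0=162.1054

d₁ = [ln(V₀/D) + (r + σ²/2)T] / (σ√T)
   = [ln(268.9051/196.4262) + (0.0742 + 0.5·0.1169²)·2.5846] / (0.1169·√2.5846)
   = [0.314072 + 0.209437] / 0.187937 = 2.785564
d₂ = d₁ − σ√T = 2.785564 − 0.187937 = 2.597627
N(d₁) = 0.997328,  N(d₂) = 0.995306,  e^(−rT) = 0.825491
E₀ = V₀·N(d₁) − D·e^(−rT)·N(d₂)
   = 268.9051·0.997328 − 196.4262·0.825491·0.995306 = 106.799706
B₀ = V₀ − E₀ = 268.9051 − 106.799706 = 162.105394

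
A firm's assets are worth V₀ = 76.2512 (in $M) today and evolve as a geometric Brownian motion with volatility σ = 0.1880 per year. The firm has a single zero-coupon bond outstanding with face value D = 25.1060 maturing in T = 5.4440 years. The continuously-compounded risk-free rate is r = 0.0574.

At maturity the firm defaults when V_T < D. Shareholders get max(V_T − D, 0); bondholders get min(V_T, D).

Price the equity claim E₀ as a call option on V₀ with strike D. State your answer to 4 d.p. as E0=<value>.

E0=57.8855

d₁ = [ln(V₀/D) + (r + σ²/2)T] / (σ√T)
   = [ln(76.2512/25.1060) + (0.0574 + 0.5·0.1880²)·5.4440] / (0.1880·√5.4440)
   = [1.110926 + 0.408692] / 0.438649 = 3.464317
d₂ = d₁ − σ√T = 3.464317 − 0.438649 = 3.025668
N(d₁) = 0.999734,  N(d₂) = 0.998760,  e^(−rT) = 0.731626
E₀ = V₀·N(d₁) − D·e^(−rT)·N(d₂)
   = 76.2512·0.999734 − 25.1060·0.731626·0.998760 = 57.885511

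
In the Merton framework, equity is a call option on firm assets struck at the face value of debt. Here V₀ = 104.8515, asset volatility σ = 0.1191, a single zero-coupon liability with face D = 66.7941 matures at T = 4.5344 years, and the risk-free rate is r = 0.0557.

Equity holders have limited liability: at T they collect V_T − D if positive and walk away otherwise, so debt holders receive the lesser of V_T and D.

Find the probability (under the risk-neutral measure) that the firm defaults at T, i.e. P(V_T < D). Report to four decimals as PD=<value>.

PD=0.0041

d₁ = [ln(V₀/D) + (r + σ²/2)T] / (σ√T)
   = [ln(104.8515/66.7941) + (0.0557 + 0.5·0.1191²)·4.5344] / (0.1191·√4.5344)
   = [0.450930 + 0.284726] / 0.253613 = 2.900703
d₂ = d₁ − σ√T = 2.900703 − 0.253613 = 2.647090
risk-neutral PD = N(−d₂) = N(-2.647090) = 0.004059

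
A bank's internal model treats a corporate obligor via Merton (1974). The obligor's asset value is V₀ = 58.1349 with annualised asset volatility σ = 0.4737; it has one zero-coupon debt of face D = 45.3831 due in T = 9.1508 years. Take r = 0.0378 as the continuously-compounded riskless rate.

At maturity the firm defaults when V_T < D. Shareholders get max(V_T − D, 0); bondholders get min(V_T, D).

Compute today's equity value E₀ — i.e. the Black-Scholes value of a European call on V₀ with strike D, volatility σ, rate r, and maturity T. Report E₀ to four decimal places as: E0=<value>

E0=38.3881

d₁ = [ln(V₀/D) + (r + σ²/2)T] / (σ√T)
   = [ln(58.1349/45.3831) + (0.0378 + 0.5·0.4737²)·9.1508] / (0.4737·√9.1508)
   = [0.247626 + 1.372582] / 1.432956 = 1.130675
d₂ = d₁ − σ√T = 1.130675 − 1.432956 = -0.302281
N(d₁) = 0.870904,  N(d₂) = 0.381219,  e^(−rT) = 0.707583
E₀ = V₀·N(d₁) − D·e^(−rT)·N(d₂)
   = 58.1349·0.870904 − 45.3831·0.707583·0.381219 = 38.388100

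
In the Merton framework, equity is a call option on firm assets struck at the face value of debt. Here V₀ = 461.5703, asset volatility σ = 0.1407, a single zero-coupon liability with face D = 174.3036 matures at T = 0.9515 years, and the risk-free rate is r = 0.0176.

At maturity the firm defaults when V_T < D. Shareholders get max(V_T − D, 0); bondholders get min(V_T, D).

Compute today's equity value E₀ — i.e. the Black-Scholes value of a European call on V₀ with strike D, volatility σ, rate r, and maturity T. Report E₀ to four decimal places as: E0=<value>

d₁ = [ln(V₀/D) + (r + σ²/2)T] / (σ√T)
   = [ln(461.5703/174.3036) + (0.0176 + 0.5·0.1407²)·0.9515] / (0.1407·√0.9515)
   = [0.973836 + 0.026165] / 0.137246 = 7.286210
d₂ = d₁ − σ√T = 7.286210 − 0.137246 = 7.148964
N(d₁) = 1.000000,  N(d₂) = 1.000000,  e^(−rT) = 0.983393
E₀ = V₀·N(d₁) − D·e^(−rT)·N(d₂)
   = 461.5703·1.000000 − 174.3036·0.983393·1.000000 = 290.161353

E0=290.1614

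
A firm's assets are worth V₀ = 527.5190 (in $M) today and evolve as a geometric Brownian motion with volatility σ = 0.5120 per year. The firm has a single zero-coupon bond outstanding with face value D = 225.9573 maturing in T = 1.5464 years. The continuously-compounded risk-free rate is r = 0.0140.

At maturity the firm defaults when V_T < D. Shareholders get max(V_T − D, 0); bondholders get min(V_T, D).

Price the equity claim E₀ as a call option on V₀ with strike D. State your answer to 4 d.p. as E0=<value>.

d₁ = [ln(V₀/D) + (r + σ²/2)T] / (σ√T)
   = [ln(527.5190/225.9573) + (0.0140 + 0.5·0.5120²)·1.5464] / (0.5120·√1.5464)
   = [0.847839 + 0.224339] / 0.636694 = 1.683977
d₂ = d₁ − σ√T = 1.683977 − 0.636694 = 1.047283
N(d₁) = 0.953907,  N(d₂) = 0.852515,  e^(−rT) = 0.978583
E₀ = V₀·N(d₁) − D·e^(−rT)·N(d₂)
   = 527.5190·0.953907 − 225.9573·0.978583·0.852515 = 314.697542

E0=314.6975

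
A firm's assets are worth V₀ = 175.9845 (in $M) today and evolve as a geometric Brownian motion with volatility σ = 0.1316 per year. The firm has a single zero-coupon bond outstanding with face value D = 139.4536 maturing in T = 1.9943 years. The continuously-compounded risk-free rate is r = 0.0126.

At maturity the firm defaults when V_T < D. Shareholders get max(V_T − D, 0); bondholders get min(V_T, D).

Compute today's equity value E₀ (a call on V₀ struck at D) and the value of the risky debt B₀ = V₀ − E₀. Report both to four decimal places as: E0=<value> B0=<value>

E0=41.0726 B0=134.9119

d₁ = [ln(V₀/D) + (r + σ²/2)T] / (σ√T)
   = [ln(175.9845/139.4536) + (0.0126 + 0.5·0.1316²)·1.9943] / (0.1316·√1.9943)
   = [0.232664 + 0.042397] / 0.185845 = 1.480057
d₂ = d₁ − σ√T = 1.480057 − 0.185845 = 1.294212
N(d₁) = 0.930571,  N(d₂) = 0.902204,  e^(−rT) = 0.975185
E₀ = V₀·N(d₁) − D·e^(−rT)·N(d₂)
   = 175.9845·0.930571 − 139.4536·0.975185·0.902204 = 41.072616
B₀ = V₀ − E₀ = 175.9845 − 41.072616 = 134.911884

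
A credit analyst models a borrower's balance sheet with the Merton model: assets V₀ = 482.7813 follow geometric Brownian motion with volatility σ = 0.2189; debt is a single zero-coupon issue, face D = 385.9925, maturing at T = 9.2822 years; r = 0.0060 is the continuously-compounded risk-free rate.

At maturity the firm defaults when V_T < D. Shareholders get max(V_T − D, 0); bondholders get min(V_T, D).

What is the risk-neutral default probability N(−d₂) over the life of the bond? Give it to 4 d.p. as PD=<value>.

d₁ = [ln(V₀/D) + (r + σ²/2)T] / (σ√T)
   = [ln(482.7813/385.9925) + (0.0060 + 0.5·0.2189²)·9.2822] / (0.2189·√9.2822)
   = [0.223746 + 0.278082] / 0.666916 = 0.752460
d₂ = d₁ − σ√T = 0.752460 − 0.666916 = 0.085544
risk-neutral PD = N(−d₂) = N(-0.085544) = 0.465915

PD=0.4659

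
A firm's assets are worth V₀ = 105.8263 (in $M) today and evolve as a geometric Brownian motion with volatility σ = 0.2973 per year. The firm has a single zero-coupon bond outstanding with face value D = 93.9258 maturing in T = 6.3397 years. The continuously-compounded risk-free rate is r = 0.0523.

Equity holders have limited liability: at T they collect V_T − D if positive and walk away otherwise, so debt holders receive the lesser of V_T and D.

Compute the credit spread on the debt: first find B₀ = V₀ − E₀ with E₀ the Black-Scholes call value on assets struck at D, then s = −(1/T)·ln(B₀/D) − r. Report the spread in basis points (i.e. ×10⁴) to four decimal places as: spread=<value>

spread=259.6627

d₁ = [ln(V₀/D) + (r + σ²/2)T] / (σ√T)
   = [ln(105.8263/93.9258) + (0.0523 + 0.5·0.2973²)·6.3397] / (0.2973·√6.3397)
   = [0.119294 + 0.611741] / 0.748565 = 0.976582
d₂ = d₁ − σ√T = 0.976582 − 0.748565 = 0.228018
N(d₁) = 0.835612,  N(d₂) = 0.590184,  e^(−rT) = 0.717799
E₀ = V₀·N(d₁) − D·e^(−rT)·N(d₂)
   = 105.8263·0.835612 − 93.9258·0.717799·0.590184 = 48.639653
B₀ = V₀ − E₀ = 105.8263 − 48.639653 = 57.186647
spread = −(1/T)·ln(B₀/D) − r = −(1/6.3397)·ln(57.186647/93.9258) − 0.0523 = 0.02596627
in basis points: 0.02596627 × 10⁴ = 259.6627 bp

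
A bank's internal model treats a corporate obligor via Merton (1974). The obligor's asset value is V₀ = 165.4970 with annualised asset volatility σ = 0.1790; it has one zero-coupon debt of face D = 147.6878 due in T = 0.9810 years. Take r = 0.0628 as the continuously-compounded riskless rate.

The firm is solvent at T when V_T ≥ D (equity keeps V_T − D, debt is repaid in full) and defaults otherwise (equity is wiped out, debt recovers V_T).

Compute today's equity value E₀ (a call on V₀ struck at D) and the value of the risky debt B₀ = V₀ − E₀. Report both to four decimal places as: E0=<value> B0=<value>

E0=28.9112 B0=136.5858

d₁ = [ln(V₀/D) + (r + σ²/2)T] / (σ√T)
   = [ln(165.4970/147.6878) + (0.0628 + 0.5·0.1790²)·0.9810] / (0.1790·√0.9810)
   = [0.113852 + 0.077323] / 0.177291 = 1.078312
d₂ = d₁ − σ√T = 1.078312 − 0.177291 = 0.901021
N(d₁) = 0.859553,  N(d₂) = 0.816211,  e^(−rT) = 0.940253
E₀ = V₀·N(d₁) − D·e^(−rT)·N(d₂)
   = 165.4970·0.859553 − 147.6878·0.940253·0.816211 = 28.911169
B₀ = V₀ − E₀ = 165.4970 − 28.911169 = 136.585831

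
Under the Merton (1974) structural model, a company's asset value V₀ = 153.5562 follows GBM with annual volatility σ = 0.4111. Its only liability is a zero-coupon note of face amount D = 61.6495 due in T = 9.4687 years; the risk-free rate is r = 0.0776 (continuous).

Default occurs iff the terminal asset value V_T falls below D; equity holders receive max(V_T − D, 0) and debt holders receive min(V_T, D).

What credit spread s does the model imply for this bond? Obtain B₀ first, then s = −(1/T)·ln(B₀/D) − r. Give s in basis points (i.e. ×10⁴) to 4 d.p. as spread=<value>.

spread=127.6311

d₁ = [ln(V₀/D) + (r + σ²/2)T] / (σ√T)
   = [ln(153.5562/61.6495) + (0.0776 + 0.5·0.4111²)·9.4687] / (0.4111·√9.4687)
   = [0.912602 + 1.534891] / 1.265006 = 1.934768
d₂ = d₁ − σ√T = 1.934768 − 1.265006 = 0.669761
N(d₁) = 0.973491,  N(d₂) = 0.748495,  e^(−rT) = 0.479615
E₀ = V₀·N(d₁) − D·e^(−rT)·N(d₂)
   = 153.5562·0.973491 − 61.6495·0.479615·0.748495 = 127.353985
B₀ = V₀ − E₀ = 153.5562 − 127.353985 = 26.202215
spread = −(1/T)·ln(B₀/D) − r = −(1/9.4687)·ln(26.202215/61.6495) − 0.0776 = 0.01276311
in basis points: 0.01276311 × 10⁴ = 127.6311 bp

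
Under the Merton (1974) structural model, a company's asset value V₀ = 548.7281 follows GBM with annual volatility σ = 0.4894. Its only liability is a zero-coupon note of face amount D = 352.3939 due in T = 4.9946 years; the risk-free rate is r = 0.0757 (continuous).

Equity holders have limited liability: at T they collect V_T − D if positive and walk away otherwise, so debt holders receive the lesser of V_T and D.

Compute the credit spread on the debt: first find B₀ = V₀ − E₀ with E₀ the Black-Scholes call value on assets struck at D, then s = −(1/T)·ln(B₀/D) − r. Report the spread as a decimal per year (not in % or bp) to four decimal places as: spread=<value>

spread=0.0443

d₁ = [ln(V₀/D) + (r + σ²/2)T] / (σ√T)
   = [ln(548.7281/352.3939) + (0.0757 + 0.5·0.4894²)·4.9946] / (0.4894·√4.9946)
   = [0.442853 + 0.976225] / 1.093741 = 1.297455
d₂ = d₁ − σ√T = 1.297455 − 1.093741 = 0.203714
N(d₁) = 0.902763,  N(d₂) = 0.580712,  e^(−rT) = 0.685168
E₀ = V₀·N(d₁) − D·e^(−rT)·N(d₂)
   = 548.7281·0.902763 − 352.3939·0.685168·0.580712 = 355.158975
B₀ = V₀ − E₀ = 548.7281 − 355.158975 = 193.569125
spread = −(1/T)·ln(B₀/D) − r = −(1/4.9946)·ln(193.569125/352.3939) − 0.0757 = 0.04425253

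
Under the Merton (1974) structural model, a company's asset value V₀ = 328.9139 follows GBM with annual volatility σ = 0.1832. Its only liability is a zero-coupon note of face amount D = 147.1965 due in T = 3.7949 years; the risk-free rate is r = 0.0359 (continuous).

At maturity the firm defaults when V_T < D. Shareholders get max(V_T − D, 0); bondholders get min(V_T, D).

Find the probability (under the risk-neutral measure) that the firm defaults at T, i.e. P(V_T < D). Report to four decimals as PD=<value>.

PD=0.0070

d₁ = [ln(V₀/D) + (r + σ²/2)T] / (σ√T)
   = [ln(328.9139/147.1965) + (0.0359 + 0.5·0.1832²)·3.7949] / (0.1832·√3.7949)
   = [0.804028 + 0.199920] / 0.356883 = 2.813100
d₂ = d₁ − σ√T = 2.813100 − 0.356883 = 2.456218
risk-neutral PD = N(−d₂) = N(-2.456218) = 0.007020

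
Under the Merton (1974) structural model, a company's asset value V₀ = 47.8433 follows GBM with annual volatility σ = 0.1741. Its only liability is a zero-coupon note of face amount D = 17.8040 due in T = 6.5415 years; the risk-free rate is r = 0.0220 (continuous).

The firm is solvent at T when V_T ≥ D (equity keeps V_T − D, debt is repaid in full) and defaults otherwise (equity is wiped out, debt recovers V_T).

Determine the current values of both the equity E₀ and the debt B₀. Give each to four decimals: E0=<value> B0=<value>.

d₁ = [ln(V₀/D) + (r + σ²/2)T] / (σ√T)
   = [ln(47.8433/17.8040) + (0.0220 + 0.5·0.1741²)·6.5415] / (0.1741·√6.5415)
   = [0.988508 + 0.243052] / 0.445284 = 2.765783
d₂ = d₁ − σ√T = 2.765783 − 0.445284 = 2.320499
N(d₁) = 0.997161,  N(d₂) = 0.989843,  e^(−rT) = 0.865963
E₀ = V₀·N(d₁) − D·e^(−rT)·N(d₂)
   = 47.8433·0.997161 − 17.8040·0.865963·0.989843 = 32.446447
B₀ = V₀ − E₀ = 47.8433 − 32.446447 = 15.396853

E0=32.4464 B0=15.3969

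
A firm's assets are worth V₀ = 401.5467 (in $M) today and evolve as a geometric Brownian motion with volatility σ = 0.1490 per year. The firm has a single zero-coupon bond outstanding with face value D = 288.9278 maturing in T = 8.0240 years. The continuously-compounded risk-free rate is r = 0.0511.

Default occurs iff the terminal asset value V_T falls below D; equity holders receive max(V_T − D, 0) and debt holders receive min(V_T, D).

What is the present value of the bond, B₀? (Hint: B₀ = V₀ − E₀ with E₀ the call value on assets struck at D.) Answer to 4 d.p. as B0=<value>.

B0=189.8855

d₁ = [ln(V₀/D) + (r + σ²/2)T] / (σ√T)
   = [ln(401.5467/288.9278) + (0.0511 + 0.5·0.1490²)·8.0240] / (0.1490·√8.0240)
   = [0.329147 + 0.499097] / 0.422067 = 1.962350
d₂ = d₁ − σ√T = 1.962350 − 0.422067 = 1.540283
N(d₁) = 0.975139,  N(d₂) = 0.938254,  e^(−rT) = 0.663633
E₀ = V₀·N(d₁) − D·e^(−rT)·N(d₂)
   = 401.5467·0.975139 − 288.9278·0.663633·0.938254 = 211.661200
B₀ = V₀ − E₀ = 401.5467 − 211.661200 = 189.885500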